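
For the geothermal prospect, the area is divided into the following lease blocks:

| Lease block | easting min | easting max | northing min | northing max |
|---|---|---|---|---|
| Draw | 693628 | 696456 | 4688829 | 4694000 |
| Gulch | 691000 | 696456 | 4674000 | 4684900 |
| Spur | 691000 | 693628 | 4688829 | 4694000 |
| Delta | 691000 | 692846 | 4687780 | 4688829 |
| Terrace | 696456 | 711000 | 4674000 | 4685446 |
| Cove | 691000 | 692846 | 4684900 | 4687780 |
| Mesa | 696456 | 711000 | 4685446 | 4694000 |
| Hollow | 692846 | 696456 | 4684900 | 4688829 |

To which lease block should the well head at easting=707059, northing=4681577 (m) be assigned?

Terrace

The point has easting = 707059 and northing = 4681577.
Only Terrace satisfies 696456 ≤ easting ≤ 711000 and 4674000 ≤ northing ≤ 4685446.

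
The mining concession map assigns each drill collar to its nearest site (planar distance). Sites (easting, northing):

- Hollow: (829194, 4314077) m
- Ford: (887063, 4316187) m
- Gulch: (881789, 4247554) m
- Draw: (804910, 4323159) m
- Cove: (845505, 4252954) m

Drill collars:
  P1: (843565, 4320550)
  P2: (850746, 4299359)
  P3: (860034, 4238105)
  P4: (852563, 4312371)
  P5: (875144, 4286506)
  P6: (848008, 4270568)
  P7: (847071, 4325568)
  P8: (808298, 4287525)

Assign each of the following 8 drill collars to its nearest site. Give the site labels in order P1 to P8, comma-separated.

Hollow, Hollow, Cove, Hollow, Ford, Cove, Hollow, Hollow

P1 → Hollow (d²=248425370.00)
P2 → Hollow (d²=681108228.00)
P3 → Cove (d²=431584642.00)
P4 → Hollow (d²=549020597.00)
P5 → Ford (d²=1023024322.00)
P6 → Cove (d²=316518005.00)
P7 → Hollow (d²=451630210.00)
P8 → Hollow (d²=1141651520.00)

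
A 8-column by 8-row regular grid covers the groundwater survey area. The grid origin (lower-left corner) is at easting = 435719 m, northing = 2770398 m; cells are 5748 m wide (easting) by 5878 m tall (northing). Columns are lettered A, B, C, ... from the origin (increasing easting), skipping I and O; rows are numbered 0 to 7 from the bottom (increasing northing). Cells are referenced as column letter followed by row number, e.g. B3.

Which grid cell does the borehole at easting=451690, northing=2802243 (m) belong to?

C5

Column index: ⌊(451690 − 435719) / 5748⌋ = ⌊2.779⌋ = 2 → column C
Row offset from origin: ⌊(2802243 − 2770398) / 5878⌋ = ⌊5.418⌋ = 5 → row 5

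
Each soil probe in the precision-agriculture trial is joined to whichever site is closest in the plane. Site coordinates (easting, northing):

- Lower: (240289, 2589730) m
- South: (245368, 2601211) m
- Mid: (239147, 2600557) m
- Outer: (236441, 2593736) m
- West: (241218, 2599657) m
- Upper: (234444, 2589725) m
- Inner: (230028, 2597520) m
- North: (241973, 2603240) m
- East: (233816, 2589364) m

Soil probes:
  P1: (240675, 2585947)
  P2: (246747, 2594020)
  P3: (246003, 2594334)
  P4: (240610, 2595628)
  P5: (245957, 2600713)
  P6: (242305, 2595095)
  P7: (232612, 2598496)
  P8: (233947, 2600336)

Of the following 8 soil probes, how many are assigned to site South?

P1 → Lower
P2 → South
P3 → South
P4 → West
P5 → South
P6 → West
P7 → Inner
P8 → Inner
3 of the 8 go to South.

3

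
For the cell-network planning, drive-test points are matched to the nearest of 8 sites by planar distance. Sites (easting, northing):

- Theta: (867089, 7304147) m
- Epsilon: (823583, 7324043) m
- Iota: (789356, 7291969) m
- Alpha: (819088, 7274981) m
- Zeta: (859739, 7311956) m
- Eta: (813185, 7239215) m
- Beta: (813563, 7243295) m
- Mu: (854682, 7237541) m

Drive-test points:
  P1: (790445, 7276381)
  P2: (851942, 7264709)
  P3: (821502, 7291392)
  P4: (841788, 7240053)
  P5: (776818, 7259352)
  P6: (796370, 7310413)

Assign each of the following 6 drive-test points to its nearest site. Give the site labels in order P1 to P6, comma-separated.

Iota, Mu, Alpha, Mu, Iota, Iota

P1 → Iota (d²=244171665.00)
P2 → Mu (d²=745607824.00)
P3 → Alpha (d²=275148317.00)
P4 → Mu (d²=172565380.00)
P5 → Iota (d²=1221070133.00)
P6 → Iota (d²=389377332.00)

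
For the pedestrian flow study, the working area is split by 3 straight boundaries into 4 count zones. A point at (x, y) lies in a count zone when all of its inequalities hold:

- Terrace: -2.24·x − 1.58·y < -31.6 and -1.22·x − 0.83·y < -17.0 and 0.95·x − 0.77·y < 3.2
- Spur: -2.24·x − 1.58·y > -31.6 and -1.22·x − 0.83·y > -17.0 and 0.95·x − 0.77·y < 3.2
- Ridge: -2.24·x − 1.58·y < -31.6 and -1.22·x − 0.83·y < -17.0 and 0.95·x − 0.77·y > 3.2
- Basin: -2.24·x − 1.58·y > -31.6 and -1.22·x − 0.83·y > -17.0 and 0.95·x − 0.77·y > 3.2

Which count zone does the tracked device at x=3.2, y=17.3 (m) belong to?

-2.24·3.2 − 1.58·17.3 = -34.502, which is < -31.6
-1.22·3.2 − 0.83·17.3 = -18.263, which is < -17.0
0.95·3.2 − 0.77·17.3 = -10.281, which is < 3.2
This sign pattern matches Terrace.

Terrace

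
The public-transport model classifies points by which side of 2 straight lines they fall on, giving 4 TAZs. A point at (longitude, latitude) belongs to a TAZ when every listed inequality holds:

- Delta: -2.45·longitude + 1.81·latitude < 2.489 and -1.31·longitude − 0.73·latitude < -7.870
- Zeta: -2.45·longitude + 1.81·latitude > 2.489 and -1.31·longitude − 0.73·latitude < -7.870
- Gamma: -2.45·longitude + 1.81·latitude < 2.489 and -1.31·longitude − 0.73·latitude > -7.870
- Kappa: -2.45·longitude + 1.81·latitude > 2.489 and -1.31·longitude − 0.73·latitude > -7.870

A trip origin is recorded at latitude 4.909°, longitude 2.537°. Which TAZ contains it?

-2.45·2.537 + 1.81·4.909 = 2.670, which is > 2.489
-1.31·2.537 − 0.73·4.909 = -6.907, which is > -7.870
This sign pattern matches Kappa.

Kappa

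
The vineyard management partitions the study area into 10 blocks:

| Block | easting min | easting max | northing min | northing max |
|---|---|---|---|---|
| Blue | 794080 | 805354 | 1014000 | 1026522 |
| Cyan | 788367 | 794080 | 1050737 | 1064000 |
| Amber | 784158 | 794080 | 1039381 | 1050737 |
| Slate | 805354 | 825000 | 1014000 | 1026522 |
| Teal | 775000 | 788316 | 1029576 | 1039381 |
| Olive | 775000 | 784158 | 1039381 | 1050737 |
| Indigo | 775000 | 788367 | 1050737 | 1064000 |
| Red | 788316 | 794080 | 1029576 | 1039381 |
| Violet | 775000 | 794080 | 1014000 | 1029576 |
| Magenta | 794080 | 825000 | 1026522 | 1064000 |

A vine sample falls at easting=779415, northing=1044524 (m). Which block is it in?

The point has easting = 779415 and northing = 1044524.
Only Olive satisfies 775000 ≤ easting ≤ 784158 and 1039381 ≤ northing ≤ 1050737.

Olive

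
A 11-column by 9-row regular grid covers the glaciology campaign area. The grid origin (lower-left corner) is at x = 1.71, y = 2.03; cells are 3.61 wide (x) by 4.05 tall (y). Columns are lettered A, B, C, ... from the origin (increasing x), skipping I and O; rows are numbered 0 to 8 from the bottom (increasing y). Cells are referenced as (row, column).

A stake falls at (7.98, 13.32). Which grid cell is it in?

Column index: ⌊(7.98 − 1.71) / 3.61⌋ = ⌊1.737⌋ = 1 → column B
Row offset from origin: ⌊(13.32 − 2.03) / 4.05⌋ = ⌊2.788⌋ = 2 → row 2

(2, B)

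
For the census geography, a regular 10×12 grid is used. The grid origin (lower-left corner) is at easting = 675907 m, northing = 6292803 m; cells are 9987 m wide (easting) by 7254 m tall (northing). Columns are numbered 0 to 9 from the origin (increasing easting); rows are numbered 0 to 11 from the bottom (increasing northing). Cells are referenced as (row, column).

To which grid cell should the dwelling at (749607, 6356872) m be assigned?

Column index: ⌊(749607 − 675907) / 9987⌋ = ⌊7.380⌋ = 7
Row offset from origin: ⌊(6356872 − 6292803) / 7254⌋ = ⌊8.832⌋ = 8 → row 8

(8, 7)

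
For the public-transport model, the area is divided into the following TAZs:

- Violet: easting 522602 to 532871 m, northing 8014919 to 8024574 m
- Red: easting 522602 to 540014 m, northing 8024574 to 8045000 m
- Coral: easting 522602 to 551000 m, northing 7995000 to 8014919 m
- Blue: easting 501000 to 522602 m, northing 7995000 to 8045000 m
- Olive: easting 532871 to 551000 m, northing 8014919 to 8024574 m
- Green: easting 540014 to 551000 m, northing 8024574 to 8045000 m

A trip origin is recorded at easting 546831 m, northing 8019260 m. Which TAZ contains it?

Olive

The point has easting = 546831 and northing = 8019260.
Only Olive satisfies 532871 ≤ easting ≤ 551000 and 8014919 ≤ northing ≤ 8024574.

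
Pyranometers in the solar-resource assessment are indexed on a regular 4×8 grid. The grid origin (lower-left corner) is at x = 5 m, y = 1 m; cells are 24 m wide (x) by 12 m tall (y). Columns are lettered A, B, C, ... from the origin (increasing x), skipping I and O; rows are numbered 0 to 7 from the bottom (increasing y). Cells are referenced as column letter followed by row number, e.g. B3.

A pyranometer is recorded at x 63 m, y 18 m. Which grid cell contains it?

C1

Column index: ⌊(63 − 5) / 24⌋ = ⌊2.417⌋ = 2 → column C
Row offset from origin: ⌊(18 − 1) / 12⌋ = ⌊1.417⌋ = 1 → row 1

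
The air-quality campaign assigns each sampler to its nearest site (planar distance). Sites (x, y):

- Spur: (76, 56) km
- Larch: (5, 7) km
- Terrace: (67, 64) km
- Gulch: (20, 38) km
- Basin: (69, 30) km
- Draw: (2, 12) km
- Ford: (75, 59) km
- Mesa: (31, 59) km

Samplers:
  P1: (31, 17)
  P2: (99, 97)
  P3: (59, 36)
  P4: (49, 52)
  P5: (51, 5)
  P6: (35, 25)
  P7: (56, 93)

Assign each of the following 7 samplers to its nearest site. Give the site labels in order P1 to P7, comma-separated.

P1 → Gulch (d²=562.00)
P2 → Ford (d²=2020.00)
P3 → Basin (d²=136.00)
P4 → Mesa (d²=373.00)
P5 → Basin (d²=949.00)
P6 → Gulch (d²=394.00)
P7 → Terrace (d²=962.00)

Gulch, Ford, Basin, Mesa, Basin, Gulch, Terrace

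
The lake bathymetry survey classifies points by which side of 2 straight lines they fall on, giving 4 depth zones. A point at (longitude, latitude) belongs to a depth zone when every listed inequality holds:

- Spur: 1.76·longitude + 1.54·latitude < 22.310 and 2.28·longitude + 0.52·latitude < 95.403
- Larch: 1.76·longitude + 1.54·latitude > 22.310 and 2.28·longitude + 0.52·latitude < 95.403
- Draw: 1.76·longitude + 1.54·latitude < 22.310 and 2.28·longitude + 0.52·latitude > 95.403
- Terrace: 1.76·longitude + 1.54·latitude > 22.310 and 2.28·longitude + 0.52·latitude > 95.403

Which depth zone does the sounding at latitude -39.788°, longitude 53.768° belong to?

Terrace

1.76·53.768 + 1.54·-39.788 = 33.358, which is > 22.310
2.28·53.768 + 0.52·-39.788 = 101.901, which is > 95.403
This sign pattern matches Terrace.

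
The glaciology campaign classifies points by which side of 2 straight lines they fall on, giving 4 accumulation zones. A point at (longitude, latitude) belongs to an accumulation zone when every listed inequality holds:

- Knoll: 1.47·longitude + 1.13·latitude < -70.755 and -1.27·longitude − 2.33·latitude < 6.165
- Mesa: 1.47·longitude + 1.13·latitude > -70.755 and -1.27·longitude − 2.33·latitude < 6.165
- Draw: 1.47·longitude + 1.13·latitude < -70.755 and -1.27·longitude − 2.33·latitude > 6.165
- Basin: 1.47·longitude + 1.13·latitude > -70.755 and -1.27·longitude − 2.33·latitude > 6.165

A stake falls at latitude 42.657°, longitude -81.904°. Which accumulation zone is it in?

1.47·-81.904 + 1.13·42.657 = -72.196, which is < -70.755
-1.27·-81.904 − 2.33·42.657 = 4.627, which is < 6.165
This sign pattern matches Knoll.

Knoll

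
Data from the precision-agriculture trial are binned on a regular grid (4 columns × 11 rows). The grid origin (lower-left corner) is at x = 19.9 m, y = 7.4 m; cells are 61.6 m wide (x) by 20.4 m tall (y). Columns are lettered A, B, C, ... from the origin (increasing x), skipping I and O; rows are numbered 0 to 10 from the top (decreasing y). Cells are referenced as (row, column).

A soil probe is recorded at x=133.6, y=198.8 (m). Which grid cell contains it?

(1, B)

Column index: ⌊(133.6 − 19.9) / 61.6⌋ = ⌊1.846⌋ = 1 → column B
Row offset from origin: ⌊(198.8 − 7.4) / 20.4⌋ = ⌊9.382⌋ = 9 → row 1 (counted from top)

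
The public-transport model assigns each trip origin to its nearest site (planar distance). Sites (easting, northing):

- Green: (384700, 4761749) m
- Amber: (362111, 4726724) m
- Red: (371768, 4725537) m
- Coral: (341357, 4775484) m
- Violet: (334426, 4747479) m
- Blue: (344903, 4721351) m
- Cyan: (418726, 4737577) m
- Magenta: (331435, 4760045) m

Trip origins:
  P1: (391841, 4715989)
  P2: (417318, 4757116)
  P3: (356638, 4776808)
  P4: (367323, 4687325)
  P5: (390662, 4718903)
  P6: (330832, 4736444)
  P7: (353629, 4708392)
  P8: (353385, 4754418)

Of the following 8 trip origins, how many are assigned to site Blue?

1

P1 → Red
P2 → Cyan
P3 → Coral
P4 → Red
P5 → Red
P6 → Violet
P7 → Blue
P8 → Violet
1 of the 8 goes to Blue.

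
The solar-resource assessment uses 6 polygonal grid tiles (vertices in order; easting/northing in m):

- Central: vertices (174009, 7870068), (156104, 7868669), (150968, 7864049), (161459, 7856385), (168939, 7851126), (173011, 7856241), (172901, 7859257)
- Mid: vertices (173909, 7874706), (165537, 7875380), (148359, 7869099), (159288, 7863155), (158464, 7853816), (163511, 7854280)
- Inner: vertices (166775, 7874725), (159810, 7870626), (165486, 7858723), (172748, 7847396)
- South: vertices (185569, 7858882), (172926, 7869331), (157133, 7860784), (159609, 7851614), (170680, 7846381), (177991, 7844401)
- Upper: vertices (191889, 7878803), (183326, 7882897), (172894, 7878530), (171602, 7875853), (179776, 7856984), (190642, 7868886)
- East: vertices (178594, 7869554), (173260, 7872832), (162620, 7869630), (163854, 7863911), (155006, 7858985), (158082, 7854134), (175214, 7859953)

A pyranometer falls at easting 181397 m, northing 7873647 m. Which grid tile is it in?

Upper

Cast a ray rightward from (181397, 7873647). For each polygon, the edges (by vertex number in listed order) whose endpoints lie on opposite sides of northing = 7873647, where each meets that height, and whether that is right or left of the point:
Central: no edge straddles that height → 0 crossings.
Mid: 2–3 at easting≈160797.4 (left), 6–1 at easting≈173369.9 (left) → 0 crossings.
Inner: 1–2 at easting≈164943.3 (left), 4–1 at easting≈167010.6 (left) → 0 crossings.
South: no edge straddles that height → 0 crossings.
Upper: 4–5 at easting≈172557.6 (left), 6–1 at easting≈191240.7 (right) → 1 crossing.
East: no edge straddles that height → 0 crossings.
Only Upper has an odd count, so the point is inside Upper.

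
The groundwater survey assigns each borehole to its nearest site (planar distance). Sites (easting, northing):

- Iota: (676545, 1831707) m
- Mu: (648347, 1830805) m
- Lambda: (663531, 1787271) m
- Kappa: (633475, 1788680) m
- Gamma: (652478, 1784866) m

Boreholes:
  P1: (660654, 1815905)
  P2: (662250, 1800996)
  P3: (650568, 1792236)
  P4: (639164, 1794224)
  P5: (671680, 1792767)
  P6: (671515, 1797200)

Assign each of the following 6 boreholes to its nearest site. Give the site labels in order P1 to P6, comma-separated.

Mu, Lambda, Gamma, Kappa, Lambda, Lambda

P1 → Mu (d²=373472249.00)
P2 → Lambda (d²=190016586.00)
P3 → Gamma (d²=57965000.00)
P4 → Kappa (d²=63100657.00)
P5 → Lambda (d²=96612217.00)
P6 → Lambda (d²=162329297.00)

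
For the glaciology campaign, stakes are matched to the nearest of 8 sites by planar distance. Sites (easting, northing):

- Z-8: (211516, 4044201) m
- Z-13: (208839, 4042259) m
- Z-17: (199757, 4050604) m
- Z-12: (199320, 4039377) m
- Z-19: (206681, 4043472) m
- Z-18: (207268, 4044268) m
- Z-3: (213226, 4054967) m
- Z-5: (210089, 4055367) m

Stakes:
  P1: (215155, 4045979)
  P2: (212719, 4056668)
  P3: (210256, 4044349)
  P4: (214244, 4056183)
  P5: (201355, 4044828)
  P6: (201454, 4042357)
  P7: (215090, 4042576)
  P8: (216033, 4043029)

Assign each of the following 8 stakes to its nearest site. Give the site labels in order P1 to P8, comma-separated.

Z-8, Z-3, Z-8, Z-3, Z-19, Z-12, Z-8, Z-8

P1 → Z-8 (d²=16403605.00)
P2 → Z-3 (d²=3150450.00)
P3 → Z-8 (d²=1609504.00)
P4 → Z-3 (d²=2514980.00)
P5 → Z-19 (d²=30205012.00)
P6 → Z-12 (d²=13434356.00)
P7 → Z-8 (d²=15414101.00)
P8 → Z-8 (d²=21776873.00)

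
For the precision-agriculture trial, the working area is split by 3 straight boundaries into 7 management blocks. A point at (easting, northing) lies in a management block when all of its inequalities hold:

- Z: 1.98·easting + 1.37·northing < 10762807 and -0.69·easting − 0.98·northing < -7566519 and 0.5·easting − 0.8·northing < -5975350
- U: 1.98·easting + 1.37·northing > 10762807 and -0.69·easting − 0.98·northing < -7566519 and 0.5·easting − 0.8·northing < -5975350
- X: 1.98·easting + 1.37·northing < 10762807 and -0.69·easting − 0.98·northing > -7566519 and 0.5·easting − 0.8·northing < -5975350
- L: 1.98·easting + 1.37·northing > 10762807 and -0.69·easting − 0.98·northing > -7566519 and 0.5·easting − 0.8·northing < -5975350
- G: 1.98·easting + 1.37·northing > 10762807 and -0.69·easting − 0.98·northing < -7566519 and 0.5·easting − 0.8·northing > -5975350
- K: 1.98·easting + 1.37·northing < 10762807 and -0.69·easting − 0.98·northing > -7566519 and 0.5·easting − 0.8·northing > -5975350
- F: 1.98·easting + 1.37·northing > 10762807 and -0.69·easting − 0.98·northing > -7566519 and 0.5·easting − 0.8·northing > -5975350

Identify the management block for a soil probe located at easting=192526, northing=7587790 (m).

G

1.98·192526 + 1.37·7587790 = 10776473.780, which is > 10762807
-0.69·192526 − 0.98·7587790 = -7568877.140, which is < -7566519
0.5·192526 − 0.8·7587790 = -5973969.000, which is > -5975350
This sign pattern matches G.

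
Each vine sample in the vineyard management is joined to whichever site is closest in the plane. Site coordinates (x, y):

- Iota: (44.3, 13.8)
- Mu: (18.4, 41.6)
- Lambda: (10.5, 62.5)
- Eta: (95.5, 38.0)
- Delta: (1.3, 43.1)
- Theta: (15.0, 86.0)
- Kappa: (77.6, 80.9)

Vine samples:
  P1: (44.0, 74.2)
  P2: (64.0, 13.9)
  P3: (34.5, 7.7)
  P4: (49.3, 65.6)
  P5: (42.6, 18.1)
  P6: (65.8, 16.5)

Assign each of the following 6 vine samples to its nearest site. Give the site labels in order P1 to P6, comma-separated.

Theta, Iota, Iota, Kappa, Iota, Iota

P1 → Theta (d²=980.24)
P2 → Iota (d²=388.10)
P3 → Iota (d²=133.25)
P4 → Kappa (d²=1034.98)
P5 → Iota (d²=21.38)
P6 → Iota (d²=469.54)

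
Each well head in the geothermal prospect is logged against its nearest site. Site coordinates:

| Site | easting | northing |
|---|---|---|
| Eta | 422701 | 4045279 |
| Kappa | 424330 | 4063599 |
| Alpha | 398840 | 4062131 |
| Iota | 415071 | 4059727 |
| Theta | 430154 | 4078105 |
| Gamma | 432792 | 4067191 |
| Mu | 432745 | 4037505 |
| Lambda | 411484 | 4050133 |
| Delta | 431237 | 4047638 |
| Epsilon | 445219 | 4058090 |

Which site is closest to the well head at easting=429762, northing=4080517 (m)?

Theta

Squared distances to each site:
Eta: 1291574365.000; Kappa: 315725348.000; Alpha: 1294215080.000; Iota: 648049581.000; Theta: 5971408.000; Gamma: 186763176.000; Mu: 1858930433.000; Lambda: 1257272740.000; Delta: 1083204266.000; Epsilon: 741889178.000.
Minimum at Theta.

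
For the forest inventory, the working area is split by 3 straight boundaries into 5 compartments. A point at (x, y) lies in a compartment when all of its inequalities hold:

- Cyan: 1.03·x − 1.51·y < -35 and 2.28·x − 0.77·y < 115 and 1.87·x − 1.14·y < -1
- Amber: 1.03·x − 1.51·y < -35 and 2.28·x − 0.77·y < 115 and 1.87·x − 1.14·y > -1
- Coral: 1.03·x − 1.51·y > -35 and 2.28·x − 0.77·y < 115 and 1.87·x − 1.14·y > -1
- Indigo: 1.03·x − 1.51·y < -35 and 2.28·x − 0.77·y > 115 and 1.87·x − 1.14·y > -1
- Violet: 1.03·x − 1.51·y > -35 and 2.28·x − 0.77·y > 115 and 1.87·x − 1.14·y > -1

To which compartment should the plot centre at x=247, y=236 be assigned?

1.03·247 − 1.51·236 = -101.950, which is < -35
2.28·247 − 0.77·236 = 381.440, which is > 115
1.87·247 − 1.14·236 = 192.850, which is > -1
This sign pattern matches Indigo.

Indigo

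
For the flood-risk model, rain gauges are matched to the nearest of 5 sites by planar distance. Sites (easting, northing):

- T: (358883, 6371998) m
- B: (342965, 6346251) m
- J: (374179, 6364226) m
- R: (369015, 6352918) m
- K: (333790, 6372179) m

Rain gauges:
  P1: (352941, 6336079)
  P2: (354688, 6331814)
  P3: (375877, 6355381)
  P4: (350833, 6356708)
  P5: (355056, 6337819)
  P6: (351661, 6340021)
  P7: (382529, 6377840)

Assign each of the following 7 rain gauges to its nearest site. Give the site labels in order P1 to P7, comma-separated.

B, B, R, B, B, B, J

P1 → B (d²=202990160.00)
P2 → B (d²=345855698.00)
P3 → R (d²=53153413.00)
P4 → B (d²=171254273.00)
P5 → B (d²=217290905.00)
P6 → B (d²=114433316.00)
P7 → J (d²=255063496.00)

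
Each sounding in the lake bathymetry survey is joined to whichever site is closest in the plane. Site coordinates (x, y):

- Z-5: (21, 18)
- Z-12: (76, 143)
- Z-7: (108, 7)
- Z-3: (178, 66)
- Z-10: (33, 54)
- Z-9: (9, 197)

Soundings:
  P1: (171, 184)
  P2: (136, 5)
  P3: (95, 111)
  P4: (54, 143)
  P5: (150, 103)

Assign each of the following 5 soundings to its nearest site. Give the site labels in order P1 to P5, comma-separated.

P1 → Z-12 (d²=10706.00)
P2 → Z-7 (d²=788.00)
P3 → Z-12 (d²=1385.00)
P4 → Z-12 (d²=484.00)
P5 → Z-3 (d²=2153.00)

Z-12, Z-7, Z-12, Z-12, Z-3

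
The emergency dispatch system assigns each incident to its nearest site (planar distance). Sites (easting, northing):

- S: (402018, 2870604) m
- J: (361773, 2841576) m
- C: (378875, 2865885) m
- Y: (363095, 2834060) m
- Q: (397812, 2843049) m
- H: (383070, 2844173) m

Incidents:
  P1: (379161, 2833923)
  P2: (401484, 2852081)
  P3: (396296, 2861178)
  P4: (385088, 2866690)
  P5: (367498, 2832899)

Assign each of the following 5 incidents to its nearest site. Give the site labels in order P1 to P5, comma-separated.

H, Q, S, C, Y

P1 → H (d²=120342781.00)
P2 → Q (d²=95060608.00)
P3 → S (d²=121590760.00)
P4 → C (d²=39249394.00)
P5 → Y (d²=20734330.00)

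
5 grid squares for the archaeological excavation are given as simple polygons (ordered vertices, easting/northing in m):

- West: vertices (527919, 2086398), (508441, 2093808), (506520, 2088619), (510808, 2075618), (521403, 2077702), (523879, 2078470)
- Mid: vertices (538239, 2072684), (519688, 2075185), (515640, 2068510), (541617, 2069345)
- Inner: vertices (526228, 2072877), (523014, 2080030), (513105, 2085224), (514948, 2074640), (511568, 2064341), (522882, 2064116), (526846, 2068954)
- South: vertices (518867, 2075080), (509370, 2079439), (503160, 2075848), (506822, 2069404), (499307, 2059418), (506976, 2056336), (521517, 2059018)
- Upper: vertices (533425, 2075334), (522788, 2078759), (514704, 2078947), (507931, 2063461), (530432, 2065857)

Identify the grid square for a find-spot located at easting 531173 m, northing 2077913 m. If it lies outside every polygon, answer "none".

Cast a ray rightward from (531173, 2077913). For each polygon, the edges (by vertex number in listed order) whose endpoints lie on opposite sides of northing = 2077913, where each meets that height, and whether that is right or left of the point:
West: 3–4 at easting≈510051.1 (left), 5–6 at easting≈522083.3 (left) → 0 crossings.
Mid: no edge straddles that height → 0 crossings.
Inner: 1–2 at easting≈523965.2 (left), 3–4 at easting≈514378.1 (left) → 0 crossings.
South: 1–2 at easting≈512694.7 (left), 2–3 at easting≈506731.1 (left) → 0 crossings.
Upper: 1–2 at easting≈525415.4 (left), 3–4 at easting≈514251.8 (left) → 0 crossings.
All counts are even, so the point lies outside every listed polygon.

none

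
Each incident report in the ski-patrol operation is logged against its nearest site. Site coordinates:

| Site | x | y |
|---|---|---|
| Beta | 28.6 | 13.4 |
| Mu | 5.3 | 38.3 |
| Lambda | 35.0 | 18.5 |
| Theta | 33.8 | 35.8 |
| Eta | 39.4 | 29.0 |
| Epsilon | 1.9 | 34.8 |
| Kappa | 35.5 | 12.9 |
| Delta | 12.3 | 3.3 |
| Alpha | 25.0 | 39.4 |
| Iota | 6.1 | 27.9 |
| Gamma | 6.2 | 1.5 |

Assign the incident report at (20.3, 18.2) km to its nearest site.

Squared distances to each site:
Beta: 91.930; Mu: 629.010; Lambda: 216.180; Theta: 492.010; Eta: 481.450; Epsilon: 614.120; Kappa: 259.130; Delta: 286.010; Alpha: 471.530; Iota: 295.730; Gamma: 477.700.
Minimum at Beta.

Beta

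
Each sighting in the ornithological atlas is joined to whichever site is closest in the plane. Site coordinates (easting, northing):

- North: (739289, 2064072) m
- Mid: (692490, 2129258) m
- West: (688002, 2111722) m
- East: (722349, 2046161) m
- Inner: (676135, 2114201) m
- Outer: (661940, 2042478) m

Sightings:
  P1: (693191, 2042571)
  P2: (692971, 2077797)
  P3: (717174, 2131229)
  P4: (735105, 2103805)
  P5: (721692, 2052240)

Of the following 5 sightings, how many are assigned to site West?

1

P1 → East
P2 → West
P3 → Mid
P4 → North
P5 → East
1 of the 5 goes to West.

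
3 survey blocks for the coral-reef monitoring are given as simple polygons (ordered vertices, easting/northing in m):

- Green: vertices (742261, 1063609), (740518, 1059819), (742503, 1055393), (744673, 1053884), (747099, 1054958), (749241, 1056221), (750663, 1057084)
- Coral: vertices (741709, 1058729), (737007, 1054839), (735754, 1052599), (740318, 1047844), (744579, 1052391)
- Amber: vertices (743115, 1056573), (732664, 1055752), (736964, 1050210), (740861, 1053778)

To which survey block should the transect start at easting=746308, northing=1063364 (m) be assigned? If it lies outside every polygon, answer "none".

none

Cast a ray rightward from (746308, 1063364). For each polygon, the edges (by vertex number in listed order) whose endpoints lie on opposite sides of northing = 1063364, where each meets that height, and whether that is right or left of the point:
Green: 1–2 at easting≈742148.3 (left), 7–1 at easting≈742576.5 (left) → 0 crossings.
Coral: no edge straddles that height → 0 crossings.
Amber: no edge straddles that height → 0 crossings.
All counts are even, so the point lies outside every listed polygon.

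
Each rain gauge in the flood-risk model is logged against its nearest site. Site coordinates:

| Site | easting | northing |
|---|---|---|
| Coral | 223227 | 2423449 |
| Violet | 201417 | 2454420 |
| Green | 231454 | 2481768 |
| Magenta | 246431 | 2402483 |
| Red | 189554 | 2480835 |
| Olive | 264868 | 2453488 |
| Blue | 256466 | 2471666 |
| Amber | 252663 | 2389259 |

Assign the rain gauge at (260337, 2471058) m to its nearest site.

Squared distances to each site:
Coral: 3643768981.000; Violet: 3748389444.000; Green: 948931789.000; Magenta: 4895907461.000; Red: 5105822818.000; Olive: 329234861.000; Blue: 15354305.000; Amber: 6749966677.000.
Minimum at Blue.

Blue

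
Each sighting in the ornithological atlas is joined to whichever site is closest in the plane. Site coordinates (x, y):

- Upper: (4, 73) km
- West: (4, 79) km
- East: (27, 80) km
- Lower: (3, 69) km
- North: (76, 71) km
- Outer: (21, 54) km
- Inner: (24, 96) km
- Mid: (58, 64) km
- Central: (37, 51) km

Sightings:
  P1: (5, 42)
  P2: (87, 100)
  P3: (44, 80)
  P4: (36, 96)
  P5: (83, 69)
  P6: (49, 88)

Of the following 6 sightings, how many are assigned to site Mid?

0

P1 → Outer
P2 → North
P3 → East
P4 → Inner
P5 → North
P6 → East
0 of the 6 go to Mid.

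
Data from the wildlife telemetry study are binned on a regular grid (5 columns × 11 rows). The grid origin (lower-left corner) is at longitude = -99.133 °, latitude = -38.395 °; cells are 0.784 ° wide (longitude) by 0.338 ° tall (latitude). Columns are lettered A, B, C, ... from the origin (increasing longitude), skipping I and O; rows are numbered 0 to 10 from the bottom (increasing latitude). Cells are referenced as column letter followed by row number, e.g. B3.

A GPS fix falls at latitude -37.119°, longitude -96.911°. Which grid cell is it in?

Column index: ⌊(-96.911 − -99.133) / 0.784⌋ = ⌊2.834⌋ = 2 → column C
Row offset from origin: ⌊(-37.119 − -38.395) / 0.338⌋ = ⌊3.775⌋ = 3 → row 3

C3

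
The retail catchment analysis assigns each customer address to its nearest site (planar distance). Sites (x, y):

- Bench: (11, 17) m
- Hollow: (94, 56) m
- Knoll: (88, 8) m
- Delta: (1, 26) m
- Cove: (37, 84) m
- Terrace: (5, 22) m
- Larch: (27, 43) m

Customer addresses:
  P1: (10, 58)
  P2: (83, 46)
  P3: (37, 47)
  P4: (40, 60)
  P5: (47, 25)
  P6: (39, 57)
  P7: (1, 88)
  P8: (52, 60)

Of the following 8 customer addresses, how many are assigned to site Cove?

P1 → Larch
P2 → Hollow
P3 → Larch
P4 → Larch
P5 → Larch
P6 → Larch
P7 → Cove
P8 → Cove
2 of the 8 go to Cove.

2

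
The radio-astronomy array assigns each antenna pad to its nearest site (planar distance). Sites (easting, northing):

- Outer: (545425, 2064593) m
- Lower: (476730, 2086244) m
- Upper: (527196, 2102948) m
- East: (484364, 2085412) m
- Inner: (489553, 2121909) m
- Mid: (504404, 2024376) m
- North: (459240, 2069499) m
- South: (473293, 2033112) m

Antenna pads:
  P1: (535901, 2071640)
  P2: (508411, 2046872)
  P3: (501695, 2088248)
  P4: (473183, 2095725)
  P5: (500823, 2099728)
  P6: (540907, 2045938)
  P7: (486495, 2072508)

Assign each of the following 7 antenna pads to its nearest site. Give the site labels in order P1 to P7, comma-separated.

Outer, Mid, East, Lower, East, Outer, East

P1 → Outer (d²=140366785.00)
P2 → Mid (d²=522126065.00)
P3 → East (d²=308406457.00)
P4 → Lower (d²=102470570.00)
P5 → East (d²=475846537.00)
P6 → Outer (d²=368421349.00)
P7 → East (d²=171054377.00)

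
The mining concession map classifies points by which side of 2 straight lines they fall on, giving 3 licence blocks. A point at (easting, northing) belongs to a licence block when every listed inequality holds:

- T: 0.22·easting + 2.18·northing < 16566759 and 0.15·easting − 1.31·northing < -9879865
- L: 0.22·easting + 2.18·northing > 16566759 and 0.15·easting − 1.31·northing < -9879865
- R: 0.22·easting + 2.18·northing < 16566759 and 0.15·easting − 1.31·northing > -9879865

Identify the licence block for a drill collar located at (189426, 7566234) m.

0.22·189426 + 2.18·7566234 = 16536063.840, which is < 16566759
0.15·189426 − 1.31·7566234 = -9883352.640, which is < -9879865
This sign pattern matches T.

T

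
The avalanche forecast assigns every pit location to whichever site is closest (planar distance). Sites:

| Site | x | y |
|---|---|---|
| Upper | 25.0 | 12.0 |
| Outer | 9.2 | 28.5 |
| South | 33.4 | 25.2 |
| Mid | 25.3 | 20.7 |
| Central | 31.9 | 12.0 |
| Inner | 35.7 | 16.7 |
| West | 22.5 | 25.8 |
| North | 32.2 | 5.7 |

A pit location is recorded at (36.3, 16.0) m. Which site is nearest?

Inner

Squared distances to each site:
Upper: 143.690; Outer: 890.660; South: 93.050; Mid: 143.090; Central: 35.360; Inner: 0.850; West: 286.480; North: 122.900.
Minimum at Inner.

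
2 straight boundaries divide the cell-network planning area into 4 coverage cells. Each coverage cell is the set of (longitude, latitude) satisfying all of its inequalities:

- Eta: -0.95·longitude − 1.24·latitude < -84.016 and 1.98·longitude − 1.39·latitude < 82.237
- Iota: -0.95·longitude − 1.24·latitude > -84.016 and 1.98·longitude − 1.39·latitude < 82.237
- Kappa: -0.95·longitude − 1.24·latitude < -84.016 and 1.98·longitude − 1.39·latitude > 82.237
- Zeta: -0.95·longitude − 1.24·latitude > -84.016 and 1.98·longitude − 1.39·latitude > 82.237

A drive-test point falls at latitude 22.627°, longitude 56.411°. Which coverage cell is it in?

Iota

-0.95·56.411 − 1.24·22.627 = -81.648, which is > -84.016
1.98·56.411 − 1.39·22.627 = 80.242, which is < 82.237
This sign pattern matches Iota.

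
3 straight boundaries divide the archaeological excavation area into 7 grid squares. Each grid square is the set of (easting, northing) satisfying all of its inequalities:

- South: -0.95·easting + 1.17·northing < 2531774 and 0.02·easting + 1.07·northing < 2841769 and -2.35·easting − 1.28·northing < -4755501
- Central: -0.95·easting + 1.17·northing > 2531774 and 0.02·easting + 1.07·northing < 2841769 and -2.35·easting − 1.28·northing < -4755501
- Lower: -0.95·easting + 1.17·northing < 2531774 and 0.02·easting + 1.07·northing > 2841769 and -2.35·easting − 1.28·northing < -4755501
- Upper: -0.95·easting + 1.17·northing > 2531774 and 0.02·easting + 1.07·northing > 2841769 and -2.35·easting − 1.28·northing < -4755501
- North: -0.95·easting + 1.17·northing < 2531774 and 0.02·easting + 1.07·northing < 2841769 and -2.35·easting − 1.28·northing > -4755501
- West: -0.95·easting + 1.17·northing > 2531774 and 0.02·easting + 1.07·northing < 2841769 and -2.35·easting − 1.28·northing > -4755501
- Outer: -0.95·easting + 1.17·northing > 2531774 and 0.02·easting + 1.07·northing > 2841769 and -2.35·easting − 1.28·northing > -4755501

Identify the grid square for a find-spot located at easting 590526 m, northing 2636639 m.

-0.95·590526 + 1.17·2636639 = 2523867.930, which is < 2531774
0.02·590526 + 1.07·2636639 = 2833014.250, which is < 2841769
-2.35·590526 − 1.28·2636639 = -4762634.020, which is < -4755501
This sign pattern matches South.

South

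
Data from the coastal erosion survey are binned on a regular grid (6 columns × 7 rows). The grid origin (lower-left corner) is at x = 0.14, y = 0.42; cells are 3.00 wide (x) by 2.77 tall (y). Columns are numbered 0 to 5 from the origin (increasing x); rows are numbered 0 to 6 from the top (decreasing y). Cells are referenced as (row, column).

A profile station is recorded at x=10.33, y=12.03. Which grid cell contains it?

(2, 3)

Column index: ⌊(10.33 − 0.14) / 3.00⌋ = ⌊3.397⌋ = 3
Row offset from origin: ⌊(12.03 − 0.42) / 2.77⌋ = ⌊4.191⌋ = 4 → row 2 (counted from top)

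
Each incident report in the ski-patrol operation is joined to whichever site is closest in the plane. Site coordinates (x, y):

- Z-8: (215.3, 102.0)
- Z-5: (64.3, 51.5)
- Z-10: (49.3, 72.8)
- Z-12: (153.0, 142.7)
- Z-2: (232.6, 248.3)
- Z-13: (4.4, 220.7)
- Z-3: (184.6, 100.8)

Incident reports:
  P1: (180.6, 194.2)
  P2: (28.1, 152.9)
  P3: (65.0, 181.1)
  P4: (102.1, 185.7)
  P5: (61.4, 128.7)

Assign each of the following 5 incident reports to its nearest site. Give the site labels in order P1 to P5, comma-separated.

P1 → Z-12 (d²=3414.01)
P2 → Z-13 (d²=5158.53)
P3 → Z-13 (d²=5240.52)
P4 → Z-12 (d²=4439.81)
P5 → Z-10 (d²=3271.22)

Z-12, Z-13, Z-13, Z-12, Z-10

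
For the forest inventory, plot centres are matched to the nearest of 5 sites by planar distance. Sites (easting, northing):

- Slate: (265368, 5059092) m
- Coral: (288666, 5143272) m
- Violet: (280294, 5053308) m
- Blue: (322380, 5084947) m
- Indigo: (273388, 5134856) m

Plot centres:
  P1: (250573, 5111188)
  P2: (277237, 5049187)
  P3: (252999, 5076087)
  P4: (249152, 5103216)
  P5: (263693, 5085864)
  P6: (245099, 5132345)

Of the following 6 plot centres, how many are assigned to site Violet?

1

P1 → Indigo
P2 → Violet
P3 → Slate
P4 → Indigo
P5 → Slate
P6 → Indigo
1 of the 6 goes to Violet.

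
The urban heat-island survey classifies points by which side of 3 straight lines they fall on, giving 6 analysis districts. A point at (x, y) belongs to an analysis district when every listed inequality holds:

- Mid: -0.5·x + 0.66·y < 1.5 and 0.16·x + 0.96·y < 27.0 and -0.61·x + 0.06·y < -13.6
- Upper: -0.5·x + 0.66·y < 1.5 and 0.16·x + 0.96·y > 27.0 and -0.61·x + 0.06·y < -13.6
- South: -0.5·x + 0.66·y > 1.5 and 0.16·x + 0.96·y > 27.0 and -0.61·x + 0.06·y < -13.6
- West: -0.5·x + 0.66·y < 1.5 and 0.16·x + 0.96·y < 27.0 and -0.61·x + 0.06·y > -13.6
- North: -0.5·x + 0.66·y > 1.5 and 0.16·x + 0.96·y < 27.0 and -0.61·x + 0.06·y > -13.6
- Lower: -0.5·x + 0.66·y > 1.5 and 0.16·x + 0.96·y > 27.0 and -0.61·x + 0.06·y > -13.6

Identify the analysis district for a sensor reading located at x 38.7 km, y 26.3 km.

-0.5·38.7 + 0.66·26.3 = -1.992, which is < 1.5
0.16·38.7 + 0.96·26.3 = 31.440, which is > 27.0
-0.61·38.7 + 0.06·26.3 = -22.029, which is < -13.6
This sign pattern matches Upper.

Upper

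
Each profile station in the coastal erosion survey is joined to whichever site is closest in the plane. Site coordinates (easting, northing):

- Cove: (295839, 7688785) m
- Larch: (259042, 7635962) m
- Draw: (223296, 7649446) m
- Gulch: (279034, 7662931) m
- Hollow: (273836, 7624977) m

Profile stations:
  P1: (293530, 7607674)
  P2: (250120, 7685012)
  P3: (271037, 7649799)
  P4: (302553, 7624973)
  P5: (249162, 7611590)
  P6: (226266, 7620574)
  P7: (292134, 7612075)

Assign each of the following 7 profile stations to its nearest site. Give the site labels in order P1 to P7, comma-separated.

P1 → Hollow (d²=687247445.00)
P2 → Gulch (d²=1323589957.00)
P3 → Gulch (d²=236401433.00)
P4 → Hollow (d²=824666105.00)
P5 → Larch (d²=691608784.00)
P6 → Draw (d²=842413284.00)
P7 → Hollow (d²=501278408.00)

Hollow, Gulch, Gulch, Hollow, Larch, Draw, Hollow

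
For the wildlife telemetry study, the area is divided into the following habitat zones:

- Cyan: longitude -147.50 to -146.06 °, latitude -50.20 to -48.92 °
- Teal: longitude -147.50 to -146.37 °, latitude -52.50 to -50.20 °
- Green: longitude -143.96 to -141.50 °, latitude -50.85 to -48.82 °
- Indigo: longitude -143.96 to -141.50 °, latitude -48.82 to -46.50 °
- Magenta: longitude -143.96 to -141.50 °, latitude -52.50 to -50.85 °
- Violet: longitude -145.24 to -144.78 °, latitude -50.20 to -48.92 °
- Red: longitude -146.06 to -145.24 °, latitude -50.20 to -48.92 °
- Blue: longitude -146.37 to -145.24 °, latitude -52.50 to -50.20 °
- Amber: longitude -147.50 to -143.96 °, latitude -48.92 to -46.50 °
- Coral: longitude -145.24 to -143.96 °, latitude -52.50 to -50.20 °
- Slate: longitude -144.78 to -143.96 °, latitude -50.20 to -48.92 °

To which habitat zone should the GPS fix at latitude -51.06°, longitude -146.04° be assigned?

The point has longitude = -146.04 and latitude = -51.06.
Only Blue satisfies -146.37 ≤ longitude ≤ -145.24 and -52.50 ≤ latitude ≤ -50.20.

Blue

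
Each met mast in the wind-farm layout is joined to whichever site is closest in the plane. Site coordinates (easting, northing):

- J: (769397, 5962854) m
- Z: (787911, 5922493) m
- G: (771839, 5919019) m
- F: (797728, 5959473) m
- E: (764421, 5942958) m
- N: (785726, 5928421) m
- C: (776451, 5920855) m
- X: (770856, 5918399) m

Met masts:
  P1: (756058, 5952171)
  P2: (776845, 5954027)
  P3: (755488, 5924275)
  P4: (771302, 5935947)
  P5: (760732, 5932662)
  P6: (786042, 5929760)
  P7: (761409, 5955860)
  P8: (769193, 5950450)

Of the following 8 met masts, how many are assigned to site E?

P1 → E
P2 → J
P3 → X
P4 → E
P5 → E
P6 → N
P7 → J
P8 → E
4 of the 8 go to E.

4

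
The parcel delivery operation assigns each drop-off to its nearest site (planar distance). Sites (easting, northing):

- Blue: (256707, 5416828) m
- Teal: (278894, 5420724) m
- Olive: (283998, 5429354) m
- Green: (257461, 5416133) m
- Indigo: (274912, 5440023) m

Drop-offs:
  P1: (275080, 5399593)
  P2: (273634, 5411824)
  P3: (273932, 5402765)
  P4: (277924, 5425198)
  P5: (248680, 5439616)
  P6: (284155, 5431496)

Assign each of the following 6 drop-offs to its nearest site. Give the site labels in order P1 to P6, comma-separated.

Teal, Teal, Teal, Teal, Blue, Olive

P1 → Teal (d²=461065757.00)
P2 → Teal (d²=106877600.00)
P3 → Teal (d²=347147125.00)
P4 → Teal (d²=20957576.00)
P5 → Blue (d²=583725673.00)
P6 → Olive (d²=4612813.00)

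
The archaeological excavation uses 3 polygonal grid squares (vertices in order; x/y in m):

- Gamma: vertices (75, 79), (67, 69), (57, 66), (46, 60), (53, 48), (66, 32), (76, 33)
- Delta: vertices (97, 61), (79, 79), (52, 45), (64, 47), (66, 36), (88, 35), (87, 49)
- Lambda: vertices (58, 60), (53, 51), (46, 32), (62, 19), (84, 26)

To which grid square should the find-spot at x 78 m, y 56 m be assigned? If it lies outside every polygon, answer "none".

Delta

Cast a ray rightward from (78, 56). For each polygon, the edges (by vertex number in listed order) whose endpoints lie on opposite sides of y = 56, where each meets that height, and whether that is right or left of the point:
Gamma: 4–5 at x≈48.3 (left), 7–1 at x≈75.5 (left) → 0 crossings.
Delta: 2–3 at x≈60.7 (left), 7–1 at x≈92.8 (right) → 1 crossing.
Lambda: 1–2 at x≈55.8 (left), 5–1 at x≈61.1 (left) → 0 crossings.
Only Delta has an odd count, so the point is inside Delta.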